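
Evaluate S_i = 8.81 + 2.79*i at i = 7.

S_7 = 8.81 + 2.79*7 = 8.81 + 19.53 = 28.34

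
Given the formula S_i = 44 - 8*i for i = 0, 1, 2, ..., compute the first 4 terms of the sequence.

This is an arithmetic sequence.
i=0: S_0 = 44 + -8*0 = 44
i=1: S_1 = 44 + -8*1 = 36
i=2: S_2 = 44 + -8*2 = 28
i=3: S_3 = 44 + -8*3 = 20
The first 4 terms are: [44, 36, 28, 20]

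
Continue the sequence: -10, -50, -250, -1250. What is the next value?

Ratios: -50 / -10 = 5.0
This is a geometric sequence with common ratio r = 5.
Next term = -1250 * 5 = -6250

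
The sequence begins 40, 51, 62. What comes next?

Differences: 51 - 40 = 11
This is an arithmetic sequence with common difference d = 11.
Next term = 62 + 11 = 73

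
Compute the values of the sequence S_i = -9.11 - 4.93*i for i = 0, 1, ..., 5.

This is an arithmetic sequence.
i=0: S_0 = -9.11 + -4.93*0 = -9.11
i=1: S_1 = -9.11 + -4.93*1 = -14.04
i=2: S_2 = -9.11 + -4.93*2 = -18.97
i=3: S_3 = -9.11 + -4.93*3 = -23.9
i=4: S_4 = -9.11 + -4.93*4 = -28.83
i=5: S_5 = -9.11 + -4.93*5 = -33.76
The first 6 terms are: [-9.11, -14.04, -18.97, -23.9, -28.83, -33.76]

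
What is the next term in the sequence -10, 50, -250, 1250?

Ratios: 50 / -10 = -5.0
This is a geometric sequence with common ratio r = -5.
Next term = 1250 * -5 = -6250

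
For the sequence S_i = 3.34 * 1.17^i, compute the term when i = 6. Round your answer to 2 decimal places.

S_6 = 3.34 * 1.17^6 ≈ 3.34 * 2.5652 ≈ 8.57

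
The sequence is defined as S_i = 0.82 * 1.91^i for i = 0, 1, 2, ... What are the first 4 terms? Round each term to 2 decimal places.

This is a geometric sequence.
i=0: S_0 = 0.82 * 1.91^0 = 0.82
i=1: S_1 = 0.82 * 1.91^1 ≈ 1.57
i=2: S_2 = 0.82 * 1.91^2 ≈ 2.99
i=3: S_3 = 0.82 * 1.91^3 ≈ 5.71
The first 4 terms are: [0.82, 1.57, 2.99, 5.71]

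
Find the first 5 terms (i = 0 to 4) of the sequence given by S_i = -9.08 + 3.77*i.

This is an arithmetic sequence.
i=0: S_0 = -9.08 + 3.77*0 = -9.08
i=1: S_1 = -9.08 + 3.77*1 = -5.31
i=2: S_2 = -9.08 + 3.77*2 = -1.54
i=3: S_3 = -9.08 + 3.77*3 = 2.23
i=4: S_4 = -9.08 + 3.77*4 = 6.0
The first 5 terms are: [-9.08, -5.31, -1.54, 2.23, 6.0]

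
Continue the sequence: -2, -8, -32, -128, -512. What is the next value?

Ratios: -8 / -2 = 4.0
This is a geometric sequence with common ratio r = 4.
Next term = -512 * 4 = -2048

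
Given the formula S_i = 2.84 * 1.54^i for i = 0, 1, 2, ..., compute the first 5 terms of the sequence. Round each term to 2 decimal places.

This is a geometric sequence.
i=0: S_0 = 2.84 * 1.54^0 = 2.84
i=1: S_1 = 2.84 * 1.54^1 ≈ 4.37
i=2: S_2 = 2.84 * 1.54^2 ≈ 6.74
i=3: S_3 = 2.84 * 1.54^3 ≈ 10.37
i=4: S_4 = 2.84 * 1.54^4 ≈ 15.97
The first 5 terms are: [2.84, 4.37, 6.74, 10.37, 15.97]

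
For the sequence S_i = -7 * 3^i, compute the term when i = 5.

S_5 = -7 * 3^5 = -7 * 243 = -1701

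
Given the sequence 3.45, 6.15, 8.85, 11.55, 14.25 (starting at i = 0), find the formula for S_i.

Check differences: 6.15 - 3.45 = 2.7
8.85 - 6.15 = 2.7
Common difference d = 2.7.
First term a = 3.45.
Formula: S_i = 3.45 + 2.70*i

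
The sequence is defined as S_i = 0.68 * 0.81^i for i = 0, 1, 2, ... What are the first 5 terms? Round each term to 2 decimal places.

This is a geometric sequence.
i=0: S_0 = 0.68 * 0.81^0 = 0.68
i=1: S_1 = 0.68 * 0.81^1 ≈ 0.55
i=2: S_2 = 0.68 * 0.81^2 ≈ 0.45
i=3: S_3 = 0.68 * 0.81^3 ≈ 0.36
i=4: S_4 = 0.68 * 0.81^4 ≈ 0.29
The first 5 terms are: [0.68, 0.55, 0.45, 0.36, 0.29]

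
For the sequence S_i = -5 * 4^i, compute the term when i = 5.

S_5 = -5 * 4^5 = -5 * 1024 = -5120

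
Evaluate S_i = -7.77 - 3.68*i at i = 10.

S_10 = -7.77 + -3.68*10 = -7.77 + -36.8 = -44.57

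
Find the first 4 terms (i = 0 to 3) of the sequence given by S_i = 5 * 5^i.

This is a geometric sequence.
i=0: S_0 = 5 * 5^0 = 5
i=1: S_1 = 5 * 5^1 = 25
i=2: S_2 = 5 * 5^2 = 125
i=3: S_3 = 5 * 5^3 = 625
The first 4 terms are: [5, 25, 125, 625]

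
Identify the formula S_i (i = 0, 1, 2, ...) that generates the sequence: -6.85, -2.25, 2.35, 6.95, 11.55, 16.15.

Check differences: -2.25 - -6.85 = 4.6
2.35 - -2.25 = 4.6
Common difference d = 4.6.
First term a = -6.85.
Formula: S_i = -6.85 + 4.60*i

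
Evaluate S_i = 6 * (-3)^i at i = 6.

S_6 = 6 * (-3)^6 = 6 * 729 = 4374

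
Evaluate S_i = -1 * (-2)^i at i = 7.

S_7 = -1 * (-2)^7 = -1 * -128 = 128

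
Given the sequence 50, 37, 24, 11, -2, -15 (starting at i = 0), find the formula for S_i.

Check differences: 37 - 50 = -13
24 - 37 = -13
Common difference d = -13.
First term a = 50.
Formula: S_i = 50 - 13*i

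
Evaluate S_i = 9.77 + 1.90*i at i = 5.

S_5 = 9.77 + 1.9*5 = 9.77 + 9.5 = 19.27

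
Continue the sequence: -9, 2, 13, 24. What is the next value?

Differences: 2 - -9 = 11
This is an arithmetic sequence with common difference d = 11.
Next term = 24 + 11 = 35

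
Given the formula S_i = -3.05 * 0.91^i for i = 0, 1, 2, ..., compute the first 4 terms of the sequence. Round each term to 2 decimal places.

This is a geometric sequence.
i=0: S_0 = -3.05 * 0.91^0 = -3.05
i=1: S_1 = -3.05 * 0.91^1 ≈ -2.78
i=2: S_2 = -3.05 * 0.91^2 ≈ -2.53
i=3: S_3 = -3.05 * 0.91^3 ≈ -2.3
The first 4 terms are: [-3.05, -2.78, -2.53, -2.3]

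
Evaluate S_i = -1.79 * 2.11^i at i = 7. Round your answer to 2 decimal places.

S_7 = -1.79 * 2.11^7 ≈ -1.79 * 186.1989 ≈ -333.3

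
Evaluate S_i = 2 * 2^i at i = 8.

S_8 = 2 * 2^8 = 2 * 256 = 512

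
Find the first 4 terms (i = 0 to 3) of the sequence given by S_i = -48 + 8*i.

This is an arithmetic sequence.
i=0: S_0 = -48 + 8*0 = -48
i=1: S_1 = -48 + 8*1 = -40
i=2: S_2 = -48 + 8*2 = -32
i=3: S_3 = -48 + 8*3 = -24
The first 4 terms are: [-48, -40, -32, -24]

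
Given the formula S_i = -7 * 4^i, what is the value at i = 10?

S_10 = -7 * 4^10 = -7 * 1048576 = -7340032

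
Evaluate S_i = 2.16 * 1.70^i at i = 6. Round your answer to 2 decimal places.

S_6 = 2.16 * 1.7^6 ≈ 2.16 * 24.1376 ≈ 52.14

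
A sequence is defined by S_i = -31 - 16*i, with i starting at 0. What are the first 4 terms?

This is an arithmetic sequence.
i=0: S_0 = -31 + -16*0 = -31
i=1: S_1 = -31 + -16*1 = -47
i=2: S_2 = -31 + -16*2 = -63
i=3: S_3 = -31 + -16*3 = -79
The first 4 terms are: [-31, -47, -63, -79]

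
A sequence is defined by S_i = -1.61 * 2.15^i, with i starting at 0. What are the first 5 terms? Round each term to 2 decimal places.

This is a geometric sequence.
i=0: S_0 = -1.61 * 2.15^0 = -1.61
i=1: S_1 = -1.61 * 2.15^1 ≈ -3.46
i=2: S_2 = -1.61 * 2.15^2 ≈ -7.44
i=3: S_3 = -1.61 * 2.15^3 ≈ -16.0
i=4: S_4 = -1.61 * 2.15^4 ≈ -34.4
The first 5 terms are: [-1.61, -3.46, -7.44, -16.0, -34.4]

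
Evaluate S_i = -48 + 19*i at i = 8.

S_8 = -48 + 19*8 = -48 + 152 = 104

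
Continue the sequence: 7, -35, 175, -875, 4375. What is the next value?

Ratios: -35 / 7 = -5.0
This is a geometric sequence with common ratio r = -5.
Next term = 4375 * -5 = -21875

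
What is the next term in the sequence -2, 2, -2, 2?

Ratios: 2 / -2 = -1.0
This is a geometric sequence with common ratio r = -1.
Next term = 2 * -1 = -2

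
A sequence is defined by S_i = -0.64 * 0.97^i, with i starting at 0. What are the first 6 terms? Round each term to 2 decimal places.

This is a geometric sequence.
i=0: S_0 = -0.64 * 0.97^0 = -0.64
i=1: S_1 = -0.64 * 0.97^1 ≈ -0.62
i=2: S_2 = -0.64 * 0.97^2 ≈ -0.6
i=3: S_3 = -0.64 * 0.97^3 ≈ -0.58
i=4: S_4 = -0.64 * 0.97^4 ≈ -0.57
i=5: S_5 = -0.64 * 0.97^5 ≈ -0.55
The first 6 terms are: [-0.64, -0.62, -0.6, -0.58, -0.57, -0.55]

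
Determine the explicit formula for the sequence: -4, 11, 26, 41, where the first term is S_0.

Check differences: 11 - -4 = 15
26 - 11 = 15
Common difference d = 15.
First term a = -4.
Formula: S_i = -4 + 15*i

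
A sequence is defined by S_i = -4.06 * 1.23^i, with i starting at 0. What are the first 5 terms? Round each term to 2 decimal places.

This is a geometric sequence.
i=0: S_0 = -4.06 * 1.23^0 = -4.06
i=1: S_1 = -4.06 * 1.23^1 ≈ -4.99
i=2: S_2 = -4.06 * 1.23^2 ≈ -6.14
i=3: S_3 = -4.06 * 1.23^3 ≈ -7.56
i=4: S_4 = -4.06 * 1.23^4 ≈ -9.29
The first 5 terms are: [-4.06, -4.99, -6.14, -7.56, -9.29]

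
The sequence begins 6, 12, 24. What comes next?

Ratios: 12 / 6 = 2.0
This is a geometric sequence with common ratio r = 2.
Next term = 24 * 2 = 48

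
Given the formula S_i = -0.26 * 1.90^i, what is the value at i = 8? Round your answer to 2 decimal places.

S_8 = -0.26 * 1.9^8 ≈ -0.26 * 169.8356 ≈ -44.16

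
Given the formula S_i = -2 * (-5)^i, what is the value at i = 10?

S_10 = -2 * (-5)^10 = -2 * 9765625 = -19531250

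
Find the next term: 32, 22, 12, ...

Differences: 22 - 32 = -10
This is an arithmetic sequence with common difference d = -10.
Next term = 12 + -10 = 2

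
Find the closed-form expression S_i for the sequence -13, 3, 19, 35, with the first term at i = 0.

Check differences: 3 - -13 = 16
19 - 3 = 16
Common difference d = 16.
First term a = -13.
Formula: S_i = -13 + 16*i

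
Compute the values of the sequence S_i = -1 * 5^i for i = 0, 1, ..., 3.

This is a geometric sequence.
i=0: S_0 = -1 * 5^0 = -1
i=1: S_1 = -1 * 5^1 = -5
i=2: S_2 = -1 * 5^2 = -25
i=3: S_3 = -1 * 5^3 = -125
The first 4 terms are: [-1, -5, -25, -125]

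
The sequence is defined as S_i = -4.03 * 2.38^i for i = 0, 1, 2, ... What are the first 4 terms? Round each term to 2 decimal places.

This is a geometric sequence.
i=0: S_0 = -4.03 * 2.38^0 = -4.03
i=1: S_1 = -4.03 * 2.38^1 ≈ -9.59
i=2: S_2 = -4.03 * 2.38^2 ≈ -22.83
i=3: S_3 = -4.03 * 2.38^3 ≈ -54.33
The first 4 terms are: [-4.03, -9.59, -22.83, -54.33]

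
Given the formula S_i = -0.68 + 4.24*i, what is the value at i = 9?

S_9 = -0.68 + 4.24*9 = -0.68 + 38.16 = 37.48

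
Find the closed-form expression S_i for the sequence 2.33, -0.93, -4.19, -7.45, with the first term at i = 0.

Check differences: -0.93 - 2.33 = -3.26
-4.19 - -0.93 = -3.26
Common difference d = -3.26.
First term a = 2.33.
Formula: S_i = 2.33 - 3.26*i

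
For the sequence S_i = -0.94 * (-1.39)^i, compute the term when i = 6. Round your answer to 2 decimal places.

S_6 = -0.94 * (-1.39)^6 ≈ -0.94 * 7.2125 ≈ -6.78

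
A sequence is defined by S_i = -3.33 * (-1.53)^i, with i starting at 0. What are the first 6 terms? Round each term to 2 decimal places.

This is a geometric sequence.
i=0: S_0 = -3.33 * (-1.53)^0 = -3.33
i=1: S_1 = -3.33 * (-1.53)^1 ≈ 5.09
i=2: S_2 = -3.33 * (-1.53)^2 ≈ -7.8
i=3: S_3 = -3.33 * (-1.53)^3 ≈ 11.93
i=4: S_4 = -3.33 * (-1.53)^4 ≈ -18.25
i=5: S_5 = -3.33 * (-1.53)^5 ≈ 27.92
The first 6 terms are: [-3.33, 5.09, -7.8, 11.93, -18.25, 27.92]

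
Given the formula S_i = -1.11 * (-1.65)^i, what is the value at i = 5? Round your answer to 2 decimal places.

S_5 = -1.11 * (-1.65)^5 ≈ -1.11 * -12.2298 ≈ 13.58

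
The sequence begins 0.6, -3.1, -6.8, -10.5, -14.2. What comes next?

Differences: -3.1 - 0.6 = -3.7
This is an arithmetic sequence with common difference d = -3.7.
Next term = -14.2 + -3.7 = -17.9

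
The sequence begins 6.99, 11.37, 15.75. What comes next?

Differences: 11.37 - 6.99 = 4.38
This is an arithmetic sequence with common difference d = 4.38.
Next term = 15.75 + 4.38 = 20.13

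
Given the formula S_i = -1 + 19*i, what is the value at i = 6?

S_6 = -1 + 19*6 = -1 + 114 = 113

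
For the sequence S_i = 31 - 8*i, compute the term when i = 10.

S_10 = 31 + -8*10 = 31 + -80 = -49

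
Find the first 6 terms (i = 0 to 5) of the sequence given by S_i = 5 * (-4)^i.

This is a geometric sequence.
i=0: S_0 = 5 * (-4)^0 = 5
i=1: S_1 = 5 * (-4)^1 = -20
i=2: S_2 = 5 * (-4)^2 = 80
i=3: S_3 = 5 * (-4)^3 = -320
i=4: S_4 = 5 * (-4)^4 = 1280
i=5: S_5 = 5 * (-4)^5 = -5120
The first 6 terms are: [5, -20, 80, -320, 1280, -5120]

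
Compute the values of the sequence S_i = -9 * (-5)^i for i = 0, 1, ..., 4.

This is a geometric sequence.
i=0: S_0 = -9 * (-5)^0 = -9
i=1: S_1 = -9 * (-5)^1 = 45
i=2: S_2 = -9 * (-5)^2 = -225
i=3: S_3 = -9 * (-5)^3 = 1125
i=4: S_4 = -9 * (-5)^4 = -5625
The first 5 terms are: [-9, 45, -225, 1125, -5625]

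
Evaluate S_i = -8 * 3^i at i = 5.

S_5 = -8 * 3^5 = -8 * 243 = -1944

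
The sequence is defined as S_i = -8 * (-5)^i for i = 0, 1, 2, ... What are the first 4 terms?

This is a geometric sequence.
i=0: S_0 = -8 * (-5)^0 = -8
i=1: S_1 = -8 * (-5)^1 = 40
i=2: S_2 = -8 * (-5)^2 = -200
i=3: S_3 = -8 * (-5)^3 = 1000
The first 4 terms are: [-8, 40, -200, 1000]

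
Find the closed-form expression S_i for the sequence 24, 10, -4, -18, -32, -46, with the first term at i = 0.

Check differences: 10 - 24 = -14
-4 - 10 = -14
Common difference d = -14.
First term a = 24.
Formula: S_i = 24 - 14*i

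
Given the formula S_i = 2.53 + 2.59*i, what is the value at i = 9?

S_9 = 2.53 + 2.59*9 = 2.53 + 23.31 = 25.84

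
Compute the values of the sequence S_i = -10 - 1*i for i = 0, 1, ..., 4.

This is an arithmetic sequence.
i=0: S_0 = -10 + -1*0 = -10
i=1: S_1 = -10 + -1*1 = -11
i=2: S_2 = -10 + -1*2 = -12
i=3: S_3 = -10 + -1*3 = -13
i=4: S_4 = -10 + -1*4 = -14
The first 5 terms are: [-10, -11, -12, -13, -14]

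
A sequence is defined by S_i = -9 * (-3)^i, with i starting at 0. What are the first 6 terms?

This is a geometric sequence.
i=0: S_0 = -9 * (-3)^0 = -9
i=1: S_1 = -9 * (-3)^1 = 27
i=2: S_2 = -9 * (-3)^2 = -81
i=3: S_3 = -9 * (-3)^3 = 243
i=4: S_4 = -9 * (-3)^4 = -729
i=5: S_5 = -9 * (-3)^5 = 2187
The first 6 terms are: [-9, 27, -81, 243, -729, 2187]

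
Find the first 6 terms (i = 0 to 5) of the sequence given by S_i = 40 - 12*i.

This is an arithmetic sequence.
i=0: S_0 = 40 + -12*0 = 40
i=1: S_1 = 40 + -12*1 = 28
i=2: S_2 = 40 + -12*2 = 16
i=3: S_3 = 40 + -12*3 = 4
i=4: S_4 = 40 + -12*4 = -8
i=5: S_5 = 40 + -12*5 = -20
The first 6 terms are: [40, 28, 16, 4, -8, -20]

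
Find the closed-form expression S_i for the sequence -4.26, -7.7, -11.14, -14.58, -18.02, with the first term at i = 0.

Check differences: -7.7 - -4.26 = -3.44
-11.14 - -7.7 = -3.44
Common difference d = -3.44.
First term a = -4.26.
Formula: S_i = -4.26 - 3.44*i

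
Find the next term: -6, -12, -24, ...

Ratios: -12 / -6 = 2.0
This is a geometric sequence with common ratio r = 2.
Next term = -24 * 2 = -48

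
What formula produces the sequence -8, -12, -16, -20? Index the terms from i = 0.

Check differences: -12 - -8 = -4
-16 - -12 = -4
Common difference d = -4.
First term a = -8.
Formula: S_i = -8 - 4*i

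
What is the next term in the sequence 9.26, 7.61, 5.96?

Differences: 7.61 - 9.26 = -1.65
This is an arithmetic sequence with common difference d = -1.65.
Next term = 5.96 + -1.65 = 4.31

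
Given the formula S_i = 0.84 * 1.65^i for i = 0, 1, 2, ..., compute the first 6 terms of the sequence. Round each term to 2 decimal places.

This is a geometric sequence.
i=0: S_0 = 0.84 * 1.65^0 = 0.84
i=1: S_1 = 0.84 * 1.65^1 ≈ 1.39
i=2: S_2 = 0.84 * 1.65^2 ≈ 2.29
i=3: S_3 = 0.84 * 1.65^3 ≈ 3.77
i=4: S_4 = 0.84 * 1.65^4 ≈ 6.23
i=5: S_5 = 0.84 * 1.65^5 ≈ 10.27
The first 6 terms are: [0.84, 1.39, 2.29, 3.77, 6.23, 10.27]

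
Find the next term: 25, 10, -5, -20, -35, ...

Differences: 10 - 25 = -15
This is an arithmetic sequence with common difference d = -15.
Next term = -35 + -15 = -50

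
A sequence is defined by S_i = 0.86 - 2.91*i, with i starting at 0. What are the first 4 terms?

This is an arithmetic sequence.
i=0: S_0 = 0.86 + -2.91*0 = 0.86
i=1: S_1 = 0.86 + -2.91*1 = -2.05
i=2: S_2 = 0.86 + -2.91*2 = -4.96
i=3: S_3 = 0.86 + -2.91*3 = -7.87
The first 4 terms are: [0.86, -2.05, -4.96, -7.87]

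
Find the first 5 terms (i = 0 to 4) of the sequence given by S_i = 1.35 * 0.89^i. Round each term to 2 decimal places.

This is a geometric sequence.
i=0: S_0 = 1.35 * 0.89^0 = 1.35
i=1: S_1 = 1.35 * 0.89^1 ≈ 1.2
i=2: S_2 = 1.35 * 0.89^2 ≈ 1.07
i=3: S_3 = 1.35 * 0.89^3 ≈ 0.95
i=4: S_4 = 1.35 * 0.89^4 ≈ 0.85
The first 5 terms are: [1.35, 1.2, 1.07, 0.95, 0.85]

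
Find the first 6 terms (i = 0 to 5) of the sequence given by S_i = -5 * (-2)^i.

This is a geometric sequence.
i=0: S_0 = -5 * (-2)^0 = -5
i=1: S_1 = -5 * (-2)^1 = 10
i=2: S_2 = -5 * (-2)^2 = -20
i=3: S_3 = -5 * (-2)^3 = 40
i=4: S_4 = -5 * (-2)^4 = -80
i=5: S_5 = -5 * (-2)^5 = 160
The first 6 terms are: [-5, 10, -20, 40, -80, 160]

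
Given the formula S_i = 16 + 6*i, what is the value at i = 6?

S_6 = 16 + 6*6 = 16 + 36 = 52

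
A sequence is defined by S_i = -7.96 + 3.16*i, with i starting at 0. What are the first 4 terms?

This is an arithmetic sequence.
i=0: S_0 = -7.96 + 3.16*0 = -7.96
i=1: S_1 = -7.96 + 3.16*1 = -4.8
i=2: S_2 = -7.96 + 3.16*2 = -1.64
i=3: S_3 = -7.96 + 3.16*3 = 1.52
The first 4 terms are: [-7.96, -4.8, -1.64, 1.52]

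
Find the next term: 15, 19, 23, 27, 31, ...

Differences: 19 - 15 = 4
This is an arithmetic sequence with common difference d = 4.
Next term = 31 + 4 = 35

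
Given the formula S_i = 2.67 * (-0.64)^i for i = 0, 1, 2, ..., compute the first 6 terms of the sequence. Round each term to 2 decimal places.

This is a geometric sequence.
i=0: S_0 = 2.67 * (-0.64)^0 = 2.67
i=1: S_1 = 2.67 * (-0.64)^1 ≈ -1.71
i=2: S_2 = 2.67 * (-0.64)^2 ≈ 1.09
i=3: S_3 = 2.67 * (-0.64)^3 ≈ -0.7
i=4: S_4 = 2.67 * (-0.64)^4 ≈ 0.45
i=5: S_5 = 2.67 * (-0.64)^5 ≈ -0.29
The first 6 terms are: [2.67, -1.71, 1.09, -0.7, 0.45, -0.29]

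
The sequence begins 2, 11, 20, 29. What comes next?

Differences: 11 - 2 = 9
This is an arithmetic sequence with common difference d = 9.
Next term = 29 + 9 = 38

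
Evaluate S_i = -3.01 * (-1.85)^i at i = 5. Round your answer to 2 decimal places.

S_5 = -3.01 * (-1.85)^5 ≈ -3.01 * -21.67 ≈ 65.23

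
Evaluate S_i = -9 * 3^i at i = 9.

S_9 = -9 * 3^9 = -9 * 19683 = -177147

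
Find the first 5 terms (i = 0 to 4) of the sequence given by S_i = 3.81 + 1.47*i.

This is an arithmetic sequence.
i=0: S_0 = 3.81 + 1.47*0 = 3.81
i=1: S_1 = 3.81 + 1.47*1 = 5.28
i=2: S_2 = 3.81 + 1.47*2 = 6.75
i=3: S_3 = 3.81 + 1.47*3 = 8.22
i=4: S_4 = 3.81 + 1.47*4 = 9.69
The first 5 terms are: [3.81, 5.28, 6.75, 8.22, 9.69]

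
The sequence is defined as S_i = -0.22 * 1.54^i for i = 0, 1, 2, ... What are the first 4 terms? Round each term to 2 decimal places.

This is a geometric sequence.
i=0: S_0 = -0.22 * 1.54^0 = -0.22
i=1: S_1 = -0.22 * 1.54^1 ≈ -0.34
i=2: S_2 = -0.22 * 1.54^2 ≈ -0.52
i=3: S_3 = -0.22 * 1.54^3 ≈ -0.8
The first 4 terms are: [-0.22, -0.34, -0.52, -0.8]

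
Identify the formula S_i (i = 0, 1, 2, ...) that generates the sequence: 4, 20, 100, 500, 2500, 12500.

Check ratios: 20 / 4 = 5.0
Common ratio r = 5.
First term a = 4.
Formula: S_i = 4 * 5^i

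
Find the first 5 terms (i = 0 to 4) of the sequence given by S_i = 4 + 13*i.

This is an arithmetic sequence.
i=0: S_0 = 4 + 13*0 = 4
i=1: S_1 = 4 + 13*1 = 17
i=2: S_2 = 4 + 13*2 = 30
i=3: S_3 = 4 + 13*3 = 43
i=4: S_4 = 4 + 13*4 = 56
The first 5 terms are: [4, 17, 30, 43, 56]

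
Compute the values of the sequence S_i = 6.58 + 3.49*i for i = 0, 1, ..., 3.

This is an arithmetic sequence.
i=0: S_0 = 6.58 + 3.49*0 = 6.58
i=1: S_1 = 6.58 + 3.49*1 = 10.07
i=2: S_2 = 6.58 + 3.49*2 = 13.56
i=3: S_3 = 6.58 + 3.49*3 = 17.05
The first 4 terms are: [6.58, 10.07, 13.56, 17.05]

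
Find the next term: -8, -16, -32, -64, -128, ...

Ratios: -16 / -8 = 2.0
This is a geometric sequence with common ratio r = 2.
Next term = -128 * 2 = -256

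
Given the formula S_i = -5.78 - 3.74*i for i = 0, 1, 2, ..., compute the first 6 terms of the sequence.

This is an arithmetic sequence.
i=0: S_0 = -5.78 + -3.74*0 = -5.78
i=1: S_1 = -5.78 + -3.74*1 = -9.52
i=2: S_2 = -5.78 + -3.74*2 = -13.26
i=3: S_3 = -5.78 + -3.74*3 = -17.0
i=4: S_4 = -5.78 + -3.74*4 = -20.74
i=5: S_5 = -5.78 + -3.74*5 = -24.48
The first 6 terms are: [-5.78, -9.52, -13.26, -17.0, -20.74, -24.48]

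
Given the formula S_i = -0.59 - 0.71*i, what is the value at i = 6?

S_6 = -0.59 + -0.71*6 = -0.59 + -4.26 = -4.85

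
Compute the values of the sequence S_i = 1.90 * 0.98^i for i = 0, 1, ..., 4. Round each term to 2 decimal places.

This is a geometric sequence.
i=0: S_0 = 1.9 * 0.98^0 = 1.9
i=1: S_1 = 1.9 * 0.98^1 ≈ 1.86
i=2: S_2 = 1.9 * 0.98^2 ≈ 1.82
i=3: S_3 = 1.9 * 0.98^3 ≈ 1.79
i=4: S_4 = 1.9 * 0.98^4 ≈ 1.75
The first 5 terms are: [1.9, 1.86, 1.82, 1.79, 1.75]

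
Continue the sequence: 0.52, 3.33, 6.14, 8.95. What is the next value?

Differences: 3.33 - 0.52 = 2.81
This is an arithmetic sequence with common difference d = 2.81.
Next term = 8.95 + 2.81 = 11.76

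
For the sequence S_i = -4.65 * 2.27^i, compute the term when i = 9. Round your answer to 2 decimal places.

S_9 = -4.65 * 2.27^9 ≈ -4.65 * 1600.4154 ≈ -7441.93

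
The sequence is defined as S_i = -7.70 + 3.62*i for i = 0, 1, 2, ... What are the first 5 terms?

This is an arithmetic sequence.
i=0: S_0 = -7.7 + 3.62*0 = -7.7
i=1: S_1 = -7.7 + 3.62*1 = -4.08
i=2: S_2 = -7.7 + 3.62*2 = -0.46
i=3: S_3 = -7.7 + 3.62*3 = 3.16
i=4: S_4 = -7.7 + 3.62*4 = 6.78
The first 5 terms are: [-7.7, -4.08, -0.46, 3.16, 6.78]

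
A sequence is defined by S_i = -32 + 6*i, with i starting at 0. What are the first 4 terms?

This is an arithmetic sequence.
i=0: S_0 = -32 + 6*0 = -32
i=1: S_1 = -32 + 6*1 = -26
i=2: S_2 = -32 + 6*2 = -20
i=3: S_3 = -32 + 6*3 = -14
The first 4 terms are: [-32, -26, -20, -14]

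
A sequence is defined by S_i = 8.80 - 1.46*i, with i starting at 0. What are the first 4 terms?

This is an arithmetic sequence.
i=0: S_0 = 8.8 + -1.46*0 = 8.8
i=1: S_1 = 8.8 + -1.46*1 = 7.34
i=2: S_2 = 8.8 + -1.46*2 = 5.88
i=3: S_3 = 8.8 + -1.46*3 = 4.42
The first 4 terms are: [8.8, 7.34, 5.88, 4.42]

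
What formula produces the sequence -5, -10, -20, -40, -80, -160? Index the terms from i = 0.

Check ratios: -10 / -5 = 2.0
Common ratio r = 2.
First term a = -5.
Formula: S_i = -5 * 2^i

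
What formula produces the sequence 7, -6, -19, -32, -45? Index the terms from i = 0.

Check differences: -6 - 7 = -13
-19 - -6 = -13
Common difference d = -13.
First term a = 7.
Formula: S_i = 7 - 13*i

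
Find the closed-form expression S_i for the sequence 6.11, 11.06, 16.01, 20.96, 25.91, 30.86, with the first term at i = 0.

Check differences: 11.06 - 6.11 = 4.95
16.01 - 11.06 = 4.95
Common difference d = 4.95.
First term a = 6.11.
Formula: S_i = 6.11 + 4.95*i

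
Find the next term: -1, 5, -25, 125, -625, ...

Ratios: 5 / -1 = -5.0
This is a geometric sequence with common ratio r = -5.
Next term = -625 * -5 = 3125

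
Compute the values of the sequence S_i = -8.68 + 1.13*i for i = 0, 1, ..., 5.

This is an arithmetic sequence.
i=0: S_0 = -8.68 + 1.13*0 = -8.68
i=1: S_1 = -8.68 + 1.13*1 = -7.55
i=2: S_2 = -8.68 + 1.13*2 = -6.42
i=3: S_3 = -8.68 + 1.13*3 = -5.29
i=4: S_4 = -8.68 + 1.13*4 = -4.16
i=5: S_5 = -8.68 + 1.13*5 = -3.03
The first 6 terms are: [-8.68, -7.55, -6.42, -5.29, -4.16, -3.03]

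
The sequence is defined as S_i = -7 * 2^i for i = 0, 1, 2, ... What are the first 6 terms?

This is a geometric sequence.
i=0: S_0 = -7 * 2^0 = -7
i=1: S_1 = -7 * 2^1 = -14
i=2: S_2 = -7 * 2^2 = -28
i=3: S_3 = -7 * 2^3 = -56
i=4: S_4 = -7 * 2^4 = -112
i=5: S_5 = -7 * 2^5 = -224
The first 6 terms are: [-7, -14, -28, -56, -112, -224]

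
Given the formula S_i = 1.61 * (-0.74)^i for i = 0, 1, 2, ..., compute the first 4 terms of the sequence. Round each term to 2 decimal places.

This is a geometric sequence.
i=0: S_0 = 1.61 * (-0.74)^0 = 1.61
i=1: S_1 = 1.61 * (-0.74)^1 ≈ -1.19
i=2: S_2 = 1.61 * (-0.74)^2 ≈ 0.88
i=3: S_3 = 1.61 * (-0.74)^3 ≈ -0.65
The first 4 terms are: [1.61, -1.19, 0.88, -0.65]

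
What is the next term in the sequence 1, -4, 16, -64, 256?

Ratios: -4 / 1 = -4.0
This is a geometric sequence with common ratio r = -4.
Next term = 256 * -4 = -1024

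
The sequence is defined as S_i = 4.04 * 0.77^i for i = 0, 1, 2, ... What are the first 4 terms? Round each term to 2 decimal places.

This is a geometric sequence.
i=0: S_0 = 4.04 * 0.77^0 = 4.04
i=1: S_1 = 4.04 * 0.77^1 ≈ 3.11
i=2: S_2 = 4.04 * 0.77^2 ≈ 2.4
i=3: S_3 = 4.04 * 0.77^3 ≈ 1.84
The first 4 terms are: [4.04, 3.11, 2.4, 1.84]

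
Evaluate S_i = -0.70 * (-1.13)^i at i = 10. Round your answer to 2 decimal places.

S_10 = -0.7 * (-1.13)^10 ≈ -0.7 * 3.3946 ≈ -2.38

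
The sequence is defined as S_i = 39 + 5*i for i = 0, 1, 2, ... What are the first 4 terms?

This is an arithmetic sequence.
i=0: S_0 = 39 + 5*0 = 39
i=1: S_1 = 39 + 5*1 = 44
i=2: S_2 = 39 + 5*2 = 49
i=3: S_3 = 39 + 5*3 = 54
The first 4 terms are: [39, 44, 49, 54]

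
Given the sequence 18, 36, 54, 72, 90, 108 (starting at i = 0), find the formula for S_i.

Check differences: 36 - 18 = 18
54 - 36 = 18
Common difference d = 18.
First term a = 18.
Formula: S_i = 18 + 18*i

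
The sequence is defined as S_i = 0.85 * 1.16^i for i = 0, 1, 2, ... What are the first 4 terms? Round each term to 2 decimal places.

This is a geometric sequence.
i=0: S_0 = 0.85 * 1.16^0 = 0.85
i=1: S_1 = 0.85 * 1.16^1 ≈ 0.99
i=2: S_2 = 0.85 * 1.16^2 ≈ 1.14
i=3: S_3 = 0.85 * 1.16^3 ≈ 1.33
The first 4 terms are: [0.85, 0.99, 1.14, 1.33]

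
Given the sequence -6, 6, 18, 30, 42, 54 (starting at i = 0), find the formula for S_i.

Check differences: 6 - -6 = 12
18 - 6 = 12
Common difference d = 12.
First term a = -6.
Formula: S_i = -6 + 12*i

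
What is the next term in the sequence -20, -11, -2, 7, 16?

Differences: -11 - -20 = 9
This is an arithmetic sequence with common difference d = 9.
Next term = 16 + 9 = 25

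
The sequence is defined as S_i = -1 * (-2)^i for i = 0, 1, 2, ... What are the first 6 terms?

This is a geometric sequence.
i=0: S_0 = -1 * (-2)^0 = -1
i=1: S_1 = -1 * (-2)^1 = 2
i=2: S_2 = -1 * (-2)^2 = -4
i=3: S_3 = -1 * (-2)^3 = 8
i=4: S_4 = -1 * (-2)^4 = -16
i=5: S_5 = -1 * (-2)^5 = 32
The first 6 terms are: [-1, 2, -4, 8, -16, 32]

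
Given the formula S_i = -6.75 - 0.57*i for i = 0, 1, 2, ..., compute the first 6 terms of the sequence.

This is an arithmetic sequence.
i=0: S_0 = -6.75 + -0.57*0 = -6.75
i=1: S_1 = -6.75 + -0.57*1 = -7.32
i=2: S_2 = -6.75 + -0.57*2 = -7.89
i=3: S_3 = -6.75 + -0.57*3 = -8.46
i=4: S_4 = -6.75 + -0.57*4 = -9.03
i=5: S_5 = -6.75 + -0.57*5 = -9.6
The first 6 terms are: [-6.75, -7.32, -7.89, -8.46, -9.03, -9.6]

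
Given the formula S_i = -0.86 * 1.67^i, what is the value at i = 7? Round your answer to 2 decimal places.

S_7 = -0.86 * 1.67^7 ≈ -0.86 * 36.2256 ≈ -31.15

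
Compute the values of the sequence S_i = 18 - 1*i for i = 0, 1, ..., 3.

This is an arithmetic sequence.
i=0: S_0 = 18 + -1*0 = 18
i=1: S_1 = 18 + -1*1 = 17
i=2: S_2 = 18 + -1*2 = 16
i=3: S_3 = 18 + -1*3 = 15
The first 4 terms are: [18, 17, 16, 15]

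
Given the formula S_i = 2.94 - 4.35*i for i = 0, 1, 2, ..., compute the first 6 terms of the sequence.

This is an arithmetic sequence.
i=0: S_0 = 2.94 + -4.35*0 = 2.94
i=1: S_1 = 2.94 + -4.35*1 = -1.41
i=2: S_2 = 2.94 + -4.35*2 = -5.76
i=3: S_3 = 2.94 + -4.35*3 = -10.11
i=4: S_4 = 2.94 + -4.35*4 = -14.46
i=5: S_5 = 2.94 + -4.35*5 = -18.81
The first 6 terms are: [2.94, -1.41, -5.76, -10.11, -14.46, -18.81]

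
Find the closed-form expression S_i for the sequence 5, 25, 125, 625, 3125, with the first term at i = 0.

Check ratios: 25 / 5 = 5.0
Common ratio r = 5.
First term a = 5.
Formula: S_i = 5 * 5^i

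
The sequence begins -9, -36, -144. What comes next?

Ratios: -36 / -9 = 4.0
This is a geometric sequence with common ratio r = 4.
Next term = -144 * 4 = -576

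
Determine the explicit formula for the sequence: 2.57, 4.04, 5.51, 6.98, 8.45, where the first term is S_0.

Check differences: 4.04 - 2.57 = 1.47
5.51 - 4.04 = 1.47
Common difference d = 1.47.
First term a = 2.57.
Formula: S_i = 2.57 + 1.47*i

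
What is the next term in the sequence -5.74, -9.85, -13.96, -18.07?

Differences: -9.85 - -5.74 = -4.11
This is an arithmetic sequence with common difference d = -4.11.
Next term = -18.07 + -4.11 = -22.18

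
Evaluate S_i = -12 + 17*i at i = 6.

S_6 = -12 + 17*6 = -12 + 102 = 90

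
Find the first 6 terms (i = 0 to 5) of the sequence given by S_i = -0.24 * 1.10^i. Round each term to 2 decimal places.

This is a geometric sequence.
i=0: S_0 = -0.24 * 1.1^0 = -0.24
i=1: S_1 = -0.24 * 1.1^1 ≈ -0.26
i=2: S_2 = -0.24 * 1.1^2 ≈ -0.29
i=3: S_3 = -0.24 * 1.1^3 ≈ -0.32
i=4: S_4 = -0.24 * 1.1^4 ≈ -0.35
i=5: S_5 = -0.24 * 1.1^5 ≈ -0.39
The first 6 terms are: [-0.24, -0.26, -0.29, -0.32, -0.35, -0.39]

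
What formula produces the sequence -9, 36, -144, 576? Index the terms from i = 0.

Check ratios: 36 / -9 = -4.0
Common ratio r = -4.
First term a = -9.
Formula: S_i = -9 * (-4)^i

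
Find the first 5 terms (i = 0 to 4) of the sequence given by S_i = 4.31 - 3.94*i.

This is an arithmetic sequence.
i=0: S_0 = 4.31 + -3.94*0 = 4.31
i=1: S_1 = 4.31 + -3.94*1 = 0.37
i=2: S_2 = 4.31 + -3.94*2 = -3.57
i=3: S_3 = 4.31 + -3.94*3 = -7.51
i=4: S_4 = 4.31 + -3.94*4 = -11.45
The first 5 terms are: [4.31, 0.37, -3.57, -7.51, -11.45]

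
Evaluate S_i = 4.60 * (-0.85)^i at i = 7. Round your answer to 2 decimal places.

S_7 = 4.6 * (-0.85)^7 ≈ 4.6 * -0.3206 ≈ -1.47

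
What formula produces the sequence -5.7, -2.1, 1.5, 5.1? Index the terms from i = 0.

Check differences: -2.1 - -5.7 = 3.6
1.5 - -2.1 = 3.6
Common difference d = 3.6.
First term a = -5.7.
Formula: S_i = -5.70 + 3.60*i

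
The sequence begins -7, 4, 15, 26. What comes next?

Differences: 4 - -7 = 11
This is an arithmetic sequence with common difference d = 11.
Next term = 26 + 11 = 37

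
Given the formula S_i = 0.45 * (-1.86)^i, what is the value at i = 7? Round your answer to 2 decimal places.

S_7 = 0.45 * (-1.86)^7 ≈ 0.45 * -77.0177 ≈ -34.66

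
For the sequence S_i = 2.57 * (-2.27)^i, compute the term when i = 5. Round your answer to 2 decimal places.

S_5 = 2.57 * (-2.27)^5 ≈ 2.57 * -60.2739 ≈ -154.9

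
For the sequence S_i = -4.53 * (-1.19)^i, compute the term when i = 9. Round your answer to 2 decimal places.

S_9 = -4.53 * (-1.19)^9 ≈ -4.53 * -4.7854 ≈ 21.68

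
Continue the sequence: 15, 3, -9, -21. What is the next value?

Differences: 3 - 15 = -12
This is an arithmetic sequence with common difference d = -12.
Next term = -21 + -12 = -33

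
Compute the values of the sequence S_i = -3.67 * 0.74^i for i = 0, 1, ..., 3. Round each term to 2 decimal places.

This is a geometric sequence.
i=0: S_0 = -3.67 * 0.74^0 = -3.67
i=1: S_1 = -3.67 * 0.74^1 ≈ -2.72
i=2: S_2 = -3.67 * 0.74^2 ≈ -2.01
i=3: S_3 = -3.67 * 0.74^3 ≈ -1.49
The first 4 terms are: [-3.67, -2.72, -2.01, -1.49]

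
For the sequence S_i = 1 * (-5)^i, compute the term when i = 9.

S_9 = 1 * (-5)^9 = 1 * -1953125 = -1953125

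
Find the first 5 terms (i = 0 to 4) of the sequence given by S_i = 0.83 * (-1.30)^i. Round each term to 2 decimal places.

This is a geometric sequence.
i=0: S_0 = 0.83 * (-1.3)^0 = 0.83
i=1: S_1 = 0.83 * (-1.3)^1 ≈ -1.08
i=2: S_2 = 0.83 * (-1.3)^2 ≈ 1.4
i=3: S_3 = 0.83 * (-1.3)^3 ≈ -1.82
i=4: S_4 = 0.83 * (-1.3)^4 ≈ 2.37
The first 5 terms are: [0.83, -1.08, 1.4, -1.82, 2.37]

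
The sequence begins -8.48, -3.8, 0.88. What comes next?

Differences: -3.8 - -8.48 = 4.68
This is an arithmetic sequence with common difference d = 4.68.
Next term = 0.88 + 4.68 = 5.56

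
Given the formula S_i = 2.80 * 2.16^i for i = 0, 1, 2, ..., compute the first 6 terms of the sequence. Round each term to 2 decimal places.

This is a geometric sequence.
i=0: S_0 = 2.8 * 2.16^0 = 2.8
i=1: S_1 = 2.8 * 2.16^1 ≈ 6.05
i=2: S_2 = 2.8 * 2.16^2 ≈ 13.06
i=3: S_3 = 2.8 * 2.16^3 ≈ 28.22
i=4: S_4 = 2.8 * 2.16^4 ≈ 60.95
i=5: S_5 = 2.8 * 2.16^5 ≈ 131.65
The first 6 terms are: [2.8, 6.05, 13.06, 28.22, 60.95, 131.65]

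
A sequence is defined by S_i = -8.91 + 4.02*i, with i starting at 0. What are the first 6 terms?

This is an arithmetic sequence.
i=0: S_0 = -8.91 + 4.02*0 = -8.91
i=1: S_1 = -8.91 + 4.02*1 = -4.89
i=2: S_2 = -8.91 + 4.02*2 = -0.87
i=3: S_3 = -8.91 + 4.02*3 = 3.15
i=4: S_4 = -8.91 + 4.02*4 = 7.17
i=5: S_5 = -8.91 + 4.02*5 = 11.19
The first 6 terms are: [-8.91, -4.89, -0.87, 3.15, 7.17, 11.19]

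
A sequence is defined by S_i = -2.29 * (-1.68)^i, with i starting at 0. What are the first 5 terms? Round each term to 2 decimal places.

This is a geometric sequence.
i=0: S_0 = -2.29 * (-1.68)^0 = -2.29
i=1: S_1 = -2.29 * (-1.68)^1 ≈ 3.85
i=2: S_2 = -2.29 * (-1.68)^2 ≈ -6.46
i=3: S_3 = -2.29 * (-1.68)^3 ≈ 10.86
i=4: S_4 = -2.29 * (-1.68)^4 ≈ -18.24
The first 5 terms are: [-2.29, 3.85, -6.46, 10.86, -18.24]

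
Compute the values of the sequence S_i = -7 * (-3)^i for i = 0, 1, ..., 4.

This is a geometric sequence.
i=0: S_0 = -7 * (-3)^0 = -7
i=1: S_1 = -7 * (-3)^1 = 21
i=2: S_2 = -7 * (-3)^2 = -63
i=3: S_3 = -7 * (-3)^3 = 189
i=4: S_4 = -7 * (-3)^4 = -567
The first 5 terms are: [-7, 21, -63, 189, -567]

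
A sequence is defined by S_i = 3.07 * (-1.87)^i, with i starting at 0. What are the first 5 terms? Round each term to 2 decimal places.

This is a geometric sequence.
i=0: S_0 = 3.07 * (-1.87)^0 = 3.07
i=1: S_1 = 3.07 * (-1.87)^1 ≈ -5.74
i=2: S_2 = 3.07 * (-1.87)^2 ≈ 10.74
i=3: S_3 = 3.07 * (-1.87)^3 ≈ -20.08
i=4: S_4 = 3.07 * (-1.87)^4 ≈ 37.54
The first 5 terms are: [3.07, -5.74, 10.74, -20.08, 37.54]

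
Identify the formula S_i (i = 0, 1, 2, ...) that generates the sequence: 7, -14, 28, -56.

Check ratios: -14 / 7 = -2.0
Common ratio r = -2.
First term a = 7.
Formula: S_i = 7 * (-2)^i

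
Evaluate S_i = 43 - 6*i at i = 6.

S_6 = 43 + -6*6 = 43 + -36 = 7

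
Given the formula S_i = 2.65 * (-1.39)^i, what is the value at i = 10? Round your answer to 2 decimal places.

S_10 = 2.65 * (-1.39)^10 ≈ 2.65 * 26.9245 ≈ 71.35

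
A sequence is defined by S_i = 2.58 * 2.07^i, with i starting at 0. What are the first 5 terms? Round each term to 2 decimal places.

This is a geometric sequence.
i=0: S_0 = 2.58 * 2.07^0 = 2.58
i=1: S_1 = 2.58 * 2.07^1 ≈ 5.34
i=2: S_2 = 2.58 * 2.07^2 ≈ 11.06
i=3: S_3 = 2.58 * 2.07^3 ≈ 22.88
i=4: S_4 = 2.58 * 2.07^4 ≈ 47.37
The first 5 terms are: [2.58, 5.34, 11.06, 22.88, 47.37]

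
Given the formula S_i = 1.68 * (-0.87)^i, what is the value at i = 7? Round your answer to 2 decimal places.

S_7 = 1.68 * (-0.87)^7 ≈ 1.68 * -0.3773 ≈ -0.63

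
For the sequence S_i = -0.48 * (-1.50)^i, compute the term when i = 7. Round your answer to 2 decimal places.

S_7 = -0.48 * (-1.5)^7 ≈ -0.48 * -17.0859 ≈ 8.2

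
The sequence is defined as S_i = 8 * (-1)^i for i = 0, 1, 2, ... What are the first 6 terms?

This is a geometric sequence.
i=0: S_0 = 8 * (-1)^0 = 8
i=1: S_1 = 8 * (-1)^1 = -8
i=2: S_2 = 8 * (-1)^2 = 8
i=3: S_3 = 8 * (-1)^3 = -8
i=4: S_4 = 8 * (-1)^4 = 8
i=5: S_5 = 8 * (-1)^5 = -8
The first 6 terms are: [8, -8, 8, -8, 8, -8]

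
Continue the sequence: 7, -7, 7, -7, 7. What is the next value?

Ratios: -7 / 7 = -1.0
This is a geometric sequence with common ratio r = -1.
Next term = 7 * -1 = -7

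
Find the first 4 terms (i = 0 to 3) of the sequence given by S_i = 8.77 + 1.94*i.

This is an arithmetic sequence.
i=0: S_0 = 8.77 + 1.94*0 = 8.77
i=1: S_1 = 8.77 + 1.94*1 = 10.71
i=2: S_2 = 8.77 + 1.94*2 = 12.65
i=3: S_3 = 8.77 + 1.94*3 = 14.59
The first 4 terms are: [8.77, 10.71, 12.65, 14.59]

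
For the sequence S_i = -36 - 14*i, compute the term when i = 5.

S_5 = -36 + -14*5 = -36 + -70 = -106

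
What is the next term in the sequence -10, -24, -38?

Differences: -24 - -10 = -14
This is an arithmetic sequence with common difference d = -14.
Next term = -38 + -14 = -52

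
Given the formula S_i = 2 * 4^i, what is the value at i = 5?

S_5 = 2 * 4^5 = 2 * 1024 = 2048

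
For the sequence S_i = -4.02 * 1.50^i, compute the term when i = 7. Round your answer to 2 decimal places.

S_7 = -4.02 * 1.5^7 ≈ -4.02 * 17.0859 ≈ -68.69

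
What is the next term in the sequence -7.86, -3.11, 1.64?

Differences: -3.11 - -7.86 = 4.75
This is an arithmetic sequence with common difference d = 4.75.
Next term = 1.64 + 4.75 = 6.39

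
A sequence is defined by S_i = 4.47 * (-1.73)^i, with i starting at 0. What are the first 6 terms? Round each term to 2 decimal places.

This is a geometric sequence.
i=0: S_0 = 4.47 * (-1.73)^0 = 4.47
i=1: S_1 = 4.47 * (-1.73)^1 ≈ -7.73
i=2: S_2 = 4.47 * (-1.73)^2 ≈ 13.38
i=3: S_3 = 4.47 * (-1.73)^3 ≈ -23.14
i=4: S_4 = 4.47 * (-1.73)^4 ≈ 40.04
i=5: S_5 = 4.47 * (-1.73)^5 ≈ -69.27
The first 6 terms are: [4.47, -7.73, 13.38, -23.14, 40.04, -69.27]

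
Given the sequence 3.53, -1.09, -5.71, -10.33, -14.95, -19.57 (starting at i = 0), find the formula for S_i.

Check differences: -1.09 - 3.53 = -4.62
-5.71 - -1.09 = -4.62
Common difference d = -4.62.
First term a = 3.53.
Formula: S_i = 3.53 - 4.62*i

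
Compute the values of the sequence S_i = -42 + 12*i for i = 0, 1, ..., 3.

This is an arithmetic sequence.
i=0: S_0 = -42 + 12*0 = -42
i=1: S_1 = -42 + 12*1 = -30
i=2: S_2 = -42 + 12*2 = -18
i=3: S_3 = -42 + 12*3 = -6
The first 4 terms are: [-42, -30, -18, -6]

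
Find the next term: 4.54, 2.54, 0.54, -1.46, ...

Differences: 2.54 - 4.54 = -2.0
This is an arithmetic sequence with common difference d = -2.0.
Next term = -1.46 + -2.0 = -3.46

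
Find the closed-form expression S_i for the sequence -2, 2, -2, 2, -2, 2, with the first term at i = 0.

Check ratios: 2 / -2 = -1.0
Common ratio r = -1.
First term a = -2.
Formula: S_i = -2 * (-1)^i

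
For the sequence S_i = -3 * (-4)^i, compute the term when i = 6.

S_6 = -3 * (-4)^6 = -3 * 4096 = -12288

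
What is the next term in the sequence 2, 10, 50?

Ratios: 10 / 2 = 5.0
This is a geometric sequence with common ratio r = 5.
Next term = 50 * 5 = 250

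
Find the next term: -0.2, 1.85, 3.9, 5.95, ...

Differences: 1.85 - -0.2 = 2.05
This is an arithmetic sequence with common difference d = 2.05.
Next term = 5.95 + 2.05 = 8.0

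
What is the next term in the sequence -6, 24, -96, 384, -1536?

Ratios: 24 / -6 = -4.0
This is a geometric sequence with common ratio r = -4.
Next term = -1536 * -4 = 6144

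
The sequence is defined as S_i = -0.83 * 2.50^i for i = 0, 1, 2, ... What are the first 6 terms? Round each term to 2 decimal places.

This is a geometric sequence.
i=0: S_0 = -0.83 * 2.5^0 = -0.83
i=1: S_1 = -0.83 * 2.5^1 ≈ -2.08
i=2: S_2 = -0.83 * 2.5^2 ≈ -5.19
i=3: S_3 = -0.83 * 2.5^3 ≈ -12.97
i=4: S_4 = -0.83 * 2.5^4 ≈ -32.42
i=5: S_5 = -0.83 * 2.5^5 ≈ -81.05
The first 6 terms are: [-0.83, -2.08, -5.19, -12.97, -32.42, -81.05]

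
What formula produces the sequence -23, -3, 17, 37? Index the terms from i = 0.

Check differences: -3 - -23 = 20
17 - -3 = 20
Common difference d = 20.
First term a = -23.
Formula: S_i = -23 + 20*i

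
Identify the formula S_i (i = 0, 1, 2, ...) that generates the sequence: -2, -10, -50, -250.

Check ratios: -10 / -2 = 5.0
Common ratio r = 5.
First term a = -2.
Formula: S_i = -2 * 5^i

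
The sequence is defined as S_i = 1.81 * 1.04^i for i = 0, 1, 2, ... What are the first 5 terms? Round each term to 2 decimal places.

This is a geometric sequence.
i=0: S_0 = 1.81 * 1.04^0 = 1.81
i=1: S_1 = 1.81 * 1.04^1 ≈ 1.88
i=2: S_2 = 1.81 * 1.04^2 ≈ 1.96
i=3: S_3 = 1.81 * 1.04^3 ≈ 2.04
i=4: S_4 = 1.81 * 1.04^4 ≈ 2.12
The first 5 terms are: [1.81, 1.88, 1.96, 2.04, 2.12]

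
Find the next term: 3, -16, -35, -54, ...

Differences: -16 - 3 = -19
This is an arithmetic sequence with common difference d = -19.
Next term = -54 + -19 = -73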